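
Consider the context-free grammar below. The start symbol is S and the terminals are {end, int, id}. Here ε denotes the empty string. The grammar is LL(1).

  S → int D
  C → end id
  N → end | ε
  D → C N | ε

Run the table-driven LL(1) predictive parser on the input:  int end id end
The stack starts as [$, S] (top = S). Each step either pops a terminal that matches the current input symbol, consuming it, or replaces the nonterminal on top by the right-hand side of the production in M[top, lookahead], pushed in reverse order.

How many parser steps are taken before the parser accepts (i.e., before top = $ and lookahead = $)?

8

     Stack       Input             Action
  1  $ S         int end id end $  expand S → int D
  2  $ D int     int end id end $  match int
  3  $ D         end id end $      expand D → C N
  4  $ N C       end id end $      expand C → end id
  5  $ N id end  end id end $      match end
  6  $ N id      id end $          match id
  7  $ N         end $             expand N → end
  8  $ end       end $             match end
Accept reached after 8 steps.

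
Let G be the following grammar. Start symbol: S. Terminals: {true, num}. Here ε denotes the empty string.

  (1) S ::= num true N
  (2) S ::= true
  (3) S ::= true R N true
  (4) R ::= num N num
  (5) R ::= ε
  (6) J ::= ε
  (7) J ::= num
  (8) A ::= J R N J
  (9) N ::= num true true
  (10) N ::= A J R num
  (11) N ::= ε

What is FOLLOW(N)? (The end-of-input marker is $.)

{$, num, true}

FIRST(S) = {num, true}
FIRST(R) = {ε, num}
FIRST(J) = {ε, num}
FIRST(A) = {ε, num}  (via J R N J)
FIRST(N) = {ε, num}  (via A J R num)
FOLLOW(S) includes $ since S is the start symbol.
FOLLOW(S): S appears on no right-hand side. Thus FOLLOW(S) = {$}.
FOLLOW(A): in N::=A J R num, A is followed by J R num with FIRST {num}. Thus FOLLOW(A) = {num}.
FOLLOW(R): in S::=true R N true, R is followed by N true with FIRST {num, true}; in A::=J R N J, R is followed by N J with FIRST {ε, num}; in A::=J R N J, the suffix after R is nullable, so FOLLOW(R) ⊇ FOLLOW(A) = {num}; in N::=A J R num, R is followed by num with FIRST {num}. Thus FOLLOW(R) = {num, true}.
FOLLOW(J): in A::=J R N J (occurrence 1), J is followed by R N J with FIRST {ε, num}; in A::=J R N J (occurrence 1), the suffix after J is nullable, so FOLLOW(J) ⊇ FOLLOW(A) = {num}; in A::=J R N J (occurrence 2), the suffix after J is empty, so FOLLOW(J) ⊇ FOLLOW(A) = {num}; in N::=A J R num, J is followed by R num with FIRST {num}. Thus FOLLOW(J) = {num}.
FOLLOW(N): in S::=num true N, the suffix after N is empty, so FOLLOW(N) ⊇ FOLLOW(S) = {$}; in S::=true R N true, N is followed by true with FIRST {true}; in R::=num N num, N is followed by num with FIRST {num}; in A::=J R N J, N is followed by J with FIRST {ε, num}; in A::=J R N J, the suffix after N is nullable, so FOLLOW(N) ⊇ FOLLOW(A) = {num}. Thus FOLLOW(N) = {$, num, true}.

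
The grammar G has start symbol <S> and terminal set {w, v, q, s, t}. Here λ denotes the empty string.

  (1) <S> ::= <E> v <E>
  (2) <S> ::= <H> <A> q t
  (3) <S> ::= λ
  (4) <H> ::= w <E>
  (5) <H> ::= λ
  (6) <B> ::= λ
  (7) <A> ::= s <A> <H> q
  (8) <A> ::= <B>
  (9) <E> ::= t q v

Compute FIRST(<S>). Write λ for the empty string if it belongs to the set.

{λ, q, s, t, w}

FIRST(<H>): from <H>::=w <E> we get {w}; from <H>::=λ we get {λ}. So FIRST(<H>) = {λ, w}.
FIRST(<B>): from <B>::=λ we get {λ}. So FIRST(<B>) = {λ}.
FIRST(<E>): from <E>::=t q v we get {t}. So FIRST(<E>) = {t}.
FIRST(<A>): from <A>::=s <A> <H> q we get {s}; from <A>::=<B> we get {λ}. So FIRST(<A>) = {λ, s}.
FIRST(<S>): from <S>::=<E> v <E> we get {t}; from <S>::=<H> <A> q t we get {q, s, w}; from <S>::=λ we get {λ}. So FIRST(<S>) = {λ, q, s, t, w}.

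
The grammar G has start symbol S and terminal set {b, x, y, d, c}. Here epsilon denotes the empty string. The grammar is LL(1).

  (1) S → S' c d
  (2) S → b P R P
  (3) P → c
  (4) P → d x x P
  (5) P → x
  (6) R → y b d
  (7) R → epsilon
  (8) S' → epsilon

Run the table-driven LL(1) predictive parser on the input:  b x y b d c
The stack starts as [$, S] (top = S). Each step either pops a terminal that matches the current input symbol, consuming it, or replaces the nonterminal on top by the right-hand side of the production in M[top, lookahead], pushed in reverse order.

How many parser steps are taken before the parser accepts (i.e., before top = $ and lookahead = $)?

10

      Stack      Input          Action
   1  $ S        b x y b d c $  expand S → b P R P
   2  $ P R P b  b x y b d c $  match b
   3  $ P R P    x y b d c $    expand P → x
   4  $ P R x    x y b d c $    match x
   5  $ P R      y b d c $      expand R → y b d
   6  $ P d b y  y b d c $      match y
   7  $ P d b    b d c $        match b
   8  $ P d      d c $          match d
   9  $ P        c $            expand P → c
  10  $ c        c $            match c
Accept reached after 10 steps.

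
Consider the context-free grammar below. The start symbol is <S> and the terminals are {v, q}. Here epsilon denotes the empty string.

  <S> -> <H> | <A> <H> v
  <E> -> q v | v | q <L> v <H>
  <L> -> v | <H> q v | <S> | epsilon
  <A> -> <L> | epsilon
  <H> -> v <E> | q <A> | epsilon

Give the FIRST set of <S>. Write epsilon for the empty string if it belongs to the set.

FIRST(<E>) = {q, v}
FIRST(<H>) = {epsilon, q, v}
FIRST(<S>) = {epsilon, q, v}  (via <H>, <A> <H> v)
FIRST(<L>) = {epsilon, q, v}  (via <H> q v, <S>)
FIRST(<A>) = {epsilon, q, v}  (via <L>)

{epsilon, q, v}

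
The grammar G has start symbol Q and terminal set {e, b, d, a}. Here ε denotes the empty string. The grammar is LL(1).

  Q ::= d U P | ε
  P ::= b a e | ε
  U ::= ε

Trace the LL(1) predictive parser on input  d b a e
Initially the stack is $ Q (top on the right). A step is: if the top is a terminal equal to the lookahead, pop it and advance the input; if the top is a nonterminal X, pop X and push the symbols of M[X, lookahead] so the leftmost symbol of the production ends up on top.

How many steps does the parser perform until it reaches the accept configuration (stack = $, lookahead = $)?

7

step 1: stack=$ Q  input=d b a e $  — expand Q ::= d U P
step 2: stack=$ P U d  input=d b a e $  — match d
step 3: stack=$ P U  input=b a e $  — expand U ::= ε
step 4: stack=$ P  input=b a e $  — expand P ::= b a e
step 5: stack=$ e a b  input=b a e $  — match b
step 6: stack=$ e a  input=a e $  — match a
step 7: stack=$ e  input=e $  — match e
Accept reached after 7 steps.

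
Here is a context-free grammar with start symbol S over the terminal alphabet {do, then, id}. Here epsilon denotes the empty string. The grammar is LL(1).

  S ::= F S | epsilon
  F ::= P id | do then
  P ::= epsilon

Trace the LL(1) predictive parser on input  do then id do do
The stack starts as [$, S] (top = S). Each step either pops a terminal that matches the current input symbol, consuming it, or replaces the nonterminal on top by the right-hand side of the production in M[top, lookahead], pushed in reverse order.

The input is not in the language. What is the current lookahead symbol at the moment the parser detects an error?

do

      Stack        Input               Action
   1  $ S          do then id do do $  expand S ::= F S
   2  $ S F        do then id do do $  expand F ::= do then
   3  $ S then do  do then id do do $  match do
   4  $ S then     then id do do $     match then
   5  $ S          id do do $          expand S ::= F S
   6  $ S F        id do do $          expand F ::= P id
   7  $ S id P     id do do $          expand P ::= epsilon
   8  $ S id       id do do $          match id
   9  $ S          do do $             expand S ::= F S
  10  $ S F        do do $             expand F ::= do then
  11  $ S then do  do do $             match do
  12  $ S then     do $                error: top is terminal then but lookahead is do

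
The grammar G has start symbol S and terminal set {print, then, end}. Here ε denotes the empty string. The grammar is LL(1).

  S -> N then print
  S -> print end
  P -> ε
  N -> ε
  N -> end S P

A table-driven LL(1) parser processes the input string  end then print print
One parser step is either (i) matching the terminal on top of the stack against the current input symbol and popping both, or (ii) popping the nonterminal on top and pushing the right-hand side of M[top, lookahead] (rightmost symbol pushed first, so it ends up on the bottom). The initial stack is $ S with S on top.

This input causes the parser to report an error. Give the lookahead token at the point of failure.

print

     Stack                        Input                   Action
  1  $ S                          end then print print $  expand S -> N then print
  2  $ print then N               end then print print $  expand N -> end S P
  3  $ print then P S end         end then print print $  match end
  4  $ print then P S             then print print $      expand S -> N then print
  5  $ print then P print then N  then print print $      expand N -> ε
  6  $ print then P print then    then print print $      match then
  7  $ print then P print         print print $           match print
  8  $ print then P               print $                 error: M[P, print] is empty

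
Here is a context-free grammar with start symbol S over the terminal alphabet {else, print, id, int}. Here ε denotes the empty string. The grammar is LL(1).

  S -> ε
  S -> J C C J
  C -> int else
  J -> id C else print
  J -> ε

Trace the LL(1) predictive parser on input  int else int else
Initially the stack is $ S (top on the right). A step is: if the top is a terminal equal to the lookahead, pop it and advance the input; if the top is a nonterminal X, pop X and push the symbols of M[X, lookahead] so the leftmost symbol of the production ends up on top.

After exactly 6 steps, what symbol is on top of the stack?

int

     Stack           Input                Action
  1  $ S             int else int else $  expand S -> J C C J
  2  $ J C C J       int else int else $  expand J -> ε
  3  $ J C C         int else int else $  expand C -> int else
  4  $ J C else int  int else int else $  match int
  5  $ J C else      else int else $      match else
  6  $ J C           int else $           expand C -> int else
Stack after step 6: $ J else int (top = int).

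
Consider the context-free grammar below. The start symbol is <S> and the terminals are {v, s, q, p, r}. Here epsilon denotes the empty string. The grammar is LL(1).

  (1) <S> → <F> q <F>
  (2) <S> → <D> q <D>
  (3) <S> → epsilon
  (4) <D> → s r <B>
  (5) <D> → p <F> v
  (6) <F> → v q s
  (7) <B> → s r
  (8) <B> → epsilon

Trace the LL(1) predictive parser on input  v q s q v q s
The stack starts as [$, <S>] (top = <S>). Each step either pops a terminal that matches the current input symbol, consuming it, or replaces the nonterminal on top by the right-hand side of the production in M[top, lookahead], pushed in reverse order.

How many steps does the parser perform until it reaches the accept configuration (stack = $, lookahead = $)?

10

      Stack          Input            Action
   1  $ <S>          v q s q v q s $  expand <S> → <F> q <F>
   2  $ <F> q <F>    v q s q v q s $  expand <F> → v q s
   3  $ <F> q s q v  v q s q v q s $  match v
   4  $ <F> q s q    q s q v q s $    match q
   5  $ <F> q s      s q v q s $      match s
   6  $ <F> q        q v q s $        match q
   7  $ <F>          v q s $          expand <F> → v q s
   8  $ s q v        v q s $          match v
   9  $ s q          q s $            match q
  10  $ s            s $              match s
Accept reached after 10 steps.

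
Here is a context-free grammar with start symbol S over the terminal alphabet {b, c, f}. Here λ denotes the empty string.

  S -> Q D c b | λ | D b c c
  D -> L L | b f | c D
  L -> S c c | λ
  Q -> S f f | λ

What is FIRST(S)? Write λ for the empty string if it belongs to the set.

{λ, b, c, f}

FIRST(S) = {λ, b, c, f}  (via Q D c b, D b c c)
FIRST(L) = {λ, b, c, f}  (via S c c)
FIRST(Q) = {λ, b, c, f}  (via S f f)
FIRST(D) = {λ, b, c, f}  (via L L)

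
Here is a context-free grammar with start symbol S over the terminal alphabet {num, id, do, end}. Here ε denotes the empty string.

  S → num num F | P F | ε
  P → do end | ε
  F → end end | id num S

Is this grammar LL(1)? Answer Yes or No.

Yes

FIRST(S) = {ε, do, end, id, num}
FIRST(P) = {ε, do}
FIRST(F) = {end, id}
FOLLOW(S) = {$}
FOLLOW(P) = {end, id}
FOLLOW(F) = {$}
Each cell of M receives at most one production.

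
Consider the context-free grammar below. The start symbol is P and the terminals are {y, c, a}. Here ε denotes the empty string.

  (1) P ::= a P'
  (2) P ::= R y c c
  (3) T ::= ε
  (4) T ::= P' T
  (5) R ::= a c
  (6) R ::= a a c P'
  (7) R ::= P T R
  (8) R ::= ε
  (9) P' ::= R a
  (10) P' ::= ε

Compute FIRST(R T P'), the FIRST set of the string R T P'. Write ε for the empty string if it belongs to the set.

FIRST(P) = {a, y}  (via R y c c)
FIRST(R) = {ε, a, y}  (via P T R)
FIRST(P') = {ε, a, y}  (via R a)
FIRST(T) = {ε, a, y}  (via P' T)
FIRST(R T P'): take FIRST of each symbol in turn, carrying on past any symbol whose FIRST contains ε; result {ε, a, y}.

{ε, a, y}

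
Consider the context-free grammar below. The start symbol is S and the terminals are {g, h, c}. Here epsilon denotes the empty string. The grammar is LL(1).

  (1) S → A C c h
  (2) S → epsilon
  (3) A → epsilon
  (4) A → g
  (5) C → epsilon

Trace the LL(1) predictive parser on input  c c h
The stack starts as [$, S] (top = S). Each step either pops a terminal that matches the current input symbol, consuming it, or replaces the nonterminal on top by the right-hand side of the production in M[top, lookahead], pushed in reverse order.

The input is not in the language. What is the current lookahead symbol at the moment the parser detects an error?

c

     Stack      Input    Action
  1  $ S        c c h $  expand S → A C c h
  2  $ h c C A  c c h $  expand A → epsilon
  3  $ h c C    c c h $  expand C → epsilon
  4  $ h c      c c h $  match c
  5  $ h        c h $    error: top is terminal h but lookahead is c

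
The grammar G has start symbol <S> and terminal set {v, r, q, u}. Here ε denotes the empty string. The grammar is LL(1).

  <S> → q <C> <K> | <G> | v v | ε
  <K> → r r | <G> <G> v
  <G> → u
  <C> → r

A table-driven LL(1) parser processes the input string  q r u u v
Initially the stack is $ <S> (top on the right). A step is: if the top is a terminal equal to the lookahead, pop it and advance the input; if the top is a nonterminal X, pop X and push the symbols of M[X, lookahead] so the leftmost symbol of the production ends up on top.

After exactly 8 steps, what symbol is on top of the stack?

u

     Stack        Input        Action
  1  $ <S>        q r u u v $  expand <S> → q <C> <K>
  2  $ <K> <C> q  q r u u v $  match q
  3  $ <K> <C>    r u u v $    expand <C> → r
  4  $ <K> r      r u u v $    match r
  5  $ <K>        u u v $      expand <K> → <G> <G> v
  6  $ v <G> <G>  u u v $      expand <G> → u
  7  $ v <G> u    u u v $      match u
  8  $ v <G>      u v $        expand <G> → u
Stack after step 8: $ v u (top = u).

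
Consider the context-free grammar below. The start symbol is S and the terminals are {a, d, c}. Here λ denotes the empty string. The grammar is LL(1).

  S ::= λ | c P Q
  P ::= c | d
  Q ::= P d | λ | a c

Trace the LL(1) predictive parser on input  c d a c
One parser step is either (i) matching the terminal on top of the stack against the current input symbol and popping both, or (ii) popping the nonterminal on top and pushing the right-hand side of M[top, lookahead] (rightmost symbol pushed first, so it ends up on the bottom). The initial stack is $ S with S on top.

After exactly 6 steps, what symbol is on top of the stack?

c

step 1: stack=$ S  input=c d a c $  — expand S ::= c P Q
step 2: stack=$ Q P c  input=c d a c $  — match c
step 3: stack=$ Q P  input=d a c $  — expand P ::= d
step 4: stack=$ Q d  input=d a c $  — match d
step 5: stack=$ Q  input=a c $  — expand Q ::= a c
step 6: stack=$ c a  input=a c $  — match a
Stack after step 6: $ c (top = c).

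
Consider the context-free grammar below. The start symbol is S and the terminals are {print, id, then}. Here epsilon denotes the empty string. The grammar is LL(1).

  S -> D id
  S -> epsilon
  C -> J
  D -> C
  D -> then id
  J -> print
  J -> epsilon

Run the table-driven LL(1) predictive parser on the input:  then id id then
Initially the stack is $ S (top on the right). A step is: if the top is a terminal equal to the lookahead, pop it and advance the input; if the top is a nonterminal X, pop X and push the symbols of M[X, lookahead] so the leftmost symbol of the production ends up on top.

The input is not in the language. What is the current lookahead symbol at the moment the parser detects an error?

then

     Stack         Input              Action
  1  $ S           then id id then $  expand S -> D id
  2  $ id D        then id id then $  expand D -> then id
  3  $ id id then  then id id then $  match then
  4  $ id id       id id then $       match id
  5  $ id          id then $          match id
  6  $             then $             error: stack empty but input remains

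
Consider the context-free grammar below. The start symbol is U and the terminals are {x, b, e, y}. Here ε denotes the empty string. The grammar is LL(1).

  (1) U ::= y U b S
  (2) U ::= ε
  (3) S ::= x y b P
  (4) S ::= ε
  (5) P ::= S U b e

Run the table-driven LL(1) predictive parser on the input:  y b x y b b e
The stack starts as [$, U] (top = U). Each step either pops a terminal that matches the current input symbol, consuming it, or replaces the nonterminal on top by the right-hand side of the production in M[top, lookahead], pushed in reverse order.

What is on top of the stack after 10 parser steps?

U

step 1: stack=$ U  input=y b x y b b e $  — expand U ::= y U b S
step 2: stack=$ S b U y  input=y b x y b b e $  — match y
step 3: stack=$ S b U  input=b x y b b e $  — expand U ::= ε
step 4: stack=$ S b  input=b x y b b e $  — match b
step 5: stack=$ S  input=x y b b e $  — expand S ::= x y b P
step 6: stack=$ P b y x  input=x y b b e $  — match x
step 7: stack=$ P b y  input=y b b e $  — match y
step 8: stack=$ P b  input=b b e $  — match b
step 9: stack=$ P  input=b e $  — expand P ::= S U b e
step 10: stack=$ e b U S  input=b e $  — expand S ::= ε
Stack after step 10: $ e b U (top = U).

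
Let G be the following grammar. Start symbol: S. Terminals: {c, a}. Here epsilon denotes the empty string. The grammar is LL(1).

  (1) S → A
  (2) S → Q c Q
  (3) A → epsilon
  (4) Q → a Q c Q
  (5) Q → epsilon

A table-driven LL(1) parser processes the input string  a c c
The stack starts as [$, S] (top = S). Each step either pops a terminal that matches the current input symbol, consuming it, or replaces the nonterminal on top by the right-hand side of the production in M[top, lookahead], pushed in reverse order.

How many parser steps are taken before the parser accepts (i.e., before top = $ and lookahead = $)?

step 1: stack=$ S  input=a c c $  — expand S → Q c Q
step 2: stack=$ Q c Q  input=a c c $  — expand Q → a Q c Q
step 3: stack=$ Q c Q c Q a  input=a c c $  — match a
step 4: stack=$ Q c Q c Q  input=c c $  — expand Q → epsilon
step 5: stack=$ Q c Q c  input=c c $  — match c
step 6: stack=$ Q c Q  input=c $  — expand Q → epsilon
step 7: stack=$ Q c  input=c $  — match c
step 8: stack=$ Q  input=$  — expand Q → epsilon
Accept reached after 8 steps.

8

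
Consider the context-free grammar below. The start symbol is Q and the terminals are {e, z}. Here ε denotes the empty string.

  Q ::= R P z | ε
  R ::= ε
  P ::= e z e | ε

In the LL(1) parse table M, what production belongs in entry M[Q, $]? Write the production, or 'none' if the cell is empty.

FIRST(R) = {ε}
FIRST(P) = {ε, e}
FIRST(Q) = {ε, e, z}  (via R P z)
FOLLOW(Q) includes $ since Q is the start symbol.
FOLLOW(Q): Q appears on no right-hand side. Thus FOLLOW(Q) = {$}.
For Q ::= R P z: FIRST(R P z) = {e, z}, so it goes in M[Q, t] for t ∈ {e, z}.
For Q ::= ε: FIRST(ε) = {ε}, so it goes in M[Q, t] for t ∈ {}; since ε ∈ FIRST, also for every t ∈ FOLLOW(Q) = {$}.

Q ::= ε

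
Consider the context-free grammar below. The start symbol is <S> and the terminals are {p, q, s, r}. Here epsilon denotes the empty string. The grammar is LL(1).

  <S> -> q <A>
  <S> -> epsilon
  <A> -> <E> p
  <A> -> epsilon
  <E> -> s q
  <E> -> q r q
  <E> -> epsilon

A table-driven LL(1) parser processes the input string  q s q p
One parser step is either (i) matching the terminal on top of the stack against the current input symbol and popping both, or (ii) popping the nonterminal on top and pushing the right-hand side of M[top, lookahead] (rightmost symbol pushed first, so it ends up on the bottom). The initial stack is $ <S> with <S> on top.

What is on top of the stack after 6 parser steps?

     Stack    Input      Action
  1  $ <S>    q s q p $  expand <S> -> q <A>
  2  $ <A> q  q s q p $  match q
  3  $ <A>    s q p $    expand <A> -> <E> p
  4  $ p <E>  s q p $    expand <E> -> s q
  5  $ p q s  s q p $    match s
  6  $ p q    q p $      match q
Stack after step 6: $ p (top = p).

p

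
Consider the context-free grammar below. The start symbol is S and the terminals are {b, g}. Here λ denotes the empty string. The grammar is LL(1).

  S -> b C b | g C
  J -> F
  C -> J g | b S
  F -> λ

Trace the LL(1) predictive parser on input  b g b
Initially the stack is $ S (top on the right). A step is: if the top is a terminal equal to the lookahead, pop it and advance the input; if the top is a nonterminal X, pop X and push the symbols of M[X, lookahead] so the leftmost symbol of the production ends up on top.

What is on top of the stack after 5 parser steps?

     Stack    Input    Action
  1  $ S      b g b $  expand S -> b C b
  2  $ b C b  b g b $  match b
  3  $ b C    g b $    expand C -> J g
  4  $ b g J  g b $    expand J -> F
  5  $ b g F  g b $    expand F -> λ
Stack after step 5: $ b g (top = g).

g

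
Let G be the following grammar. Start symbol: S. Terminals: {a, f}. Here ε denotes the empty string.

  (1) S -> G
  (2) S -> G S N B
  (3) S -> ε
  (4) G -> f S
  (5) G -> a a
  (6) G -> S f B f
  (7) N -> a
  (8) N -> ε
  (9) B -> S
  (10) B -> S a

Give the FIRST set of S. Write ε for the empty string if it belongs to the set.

FIRST(N): from N->a we get {a}; from N->ε we get {ε}. So FIRST(N) = {ε, a}.
FIRST(S): from S->G we get {a, f}; from S->G S N B we get {a, f}; from S->ε we get {ε}. So FIRST(S) = {ε, a, f}.
FIRST(G): from G->f S we get {f}; from G->a a we get {a}; from G->S f B f we get {a, f}. So FIRST(G) = {a, f}.
FIRST(B): from B->S we get {ε, a, f}; from B->S a we get {a, f}. So FIRST(B) = {ε, a, f}.

{ε, a, f}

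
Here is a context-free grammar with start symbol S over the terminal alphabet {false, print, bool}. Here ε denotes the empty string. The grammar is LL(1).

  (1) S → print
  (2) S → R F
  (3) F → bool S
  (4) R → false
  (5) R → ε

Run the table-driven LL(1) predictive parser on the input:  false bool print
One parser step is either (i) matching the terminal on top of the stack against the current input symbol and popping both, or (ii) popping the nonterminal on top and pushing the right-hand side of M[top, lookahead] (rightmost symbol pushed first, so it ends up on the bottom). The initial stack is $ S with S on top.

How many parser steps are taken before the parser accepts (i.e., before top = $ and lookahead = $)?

7

step 1: stack=$ S  input=false bool print $  — expand S → R F
step 2: stack=$ F R  input=false bool print $  — expand R → false
step 3: stack=$ F false  input=false bool print $  — match false
step 4: stack=$ F  input=bool print $  — expand F → bool S
step 5: stack=$ S bool  input=bool print $  — match bool
step 6: stack=$ S  input=print $  — expand S → print
step 7: stack=$ print  input=print $  — match print
Accept reached after 7 steps.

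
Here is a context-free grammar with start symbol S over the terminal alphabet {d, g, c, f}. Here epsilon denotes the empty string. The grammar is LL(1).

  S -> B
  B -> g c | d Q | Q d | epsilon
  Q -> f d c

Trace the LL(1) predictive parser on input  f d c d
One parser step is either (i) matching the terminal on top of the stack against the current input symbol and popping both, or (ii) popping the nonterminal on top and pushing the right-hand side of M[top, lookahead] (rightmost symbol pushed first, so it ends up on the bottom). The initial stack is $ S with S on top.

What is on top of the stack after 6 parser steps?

d

step 1: stack=$ S  input=f d c d $  — expand S -> B
step 2: stack=$ B  input=f d c d $  — expand B -> Q d
step 3: stack=$ d Q  input=f d c d $  — expand Q -> f d c
step 4: stack=$ d c d f  input=f d c d $  — match f
step 5: stack=$ d c d  input=d c d $  — match d
step 6: stack=$ d c  input=c d $  — match c
Stack after step 6: $ d (top = d).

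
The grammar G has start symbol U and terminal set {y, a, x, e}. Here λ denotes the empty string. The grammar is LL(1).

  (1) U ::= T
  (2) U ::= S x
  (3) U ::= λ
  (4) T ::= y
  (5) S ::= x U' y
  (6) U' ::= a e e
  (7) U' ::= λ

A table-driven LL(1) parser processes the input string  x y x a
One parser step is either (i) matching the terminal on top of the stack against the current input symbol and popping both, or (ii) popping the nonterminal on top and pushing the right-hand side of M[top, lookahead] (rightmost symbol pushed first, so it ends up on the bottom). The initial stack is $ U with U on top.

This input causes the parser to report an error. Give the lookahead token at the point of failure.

step 1: stack=$ U  input=x y x a $  — expand U ::= S x
step 2: stack=$ x S  input=x y x a $  — expand S ::= x U' y
step 3: stack=$ x y U' x  input=x y x a $  — match x
step 4: stack=$ x y U'  input=y x a $  — expand U' ::= λ
step 5: stack=$ x y  input=y x a $  — match y
step 6: stack=$ x  input=x a $  — match x
step 7: stack=$  input=a $  — error: stack empty but input remains

a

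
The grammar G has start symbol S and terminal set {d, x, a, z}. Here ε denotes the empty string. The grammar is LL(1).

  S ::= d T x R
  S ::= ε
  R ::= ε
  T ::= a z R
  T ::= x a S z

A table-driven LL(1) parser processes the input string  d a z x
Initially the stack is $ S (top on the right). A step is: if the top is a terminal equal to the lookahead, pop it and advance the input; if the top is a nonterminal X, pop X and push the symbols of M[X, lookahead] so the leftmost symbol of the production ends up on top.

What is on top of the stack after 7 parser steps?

     Stack        Input      Action
  1  $ S          d a z x $  expand S ::= d T x R
  2  $ R x T d    d a z x $  match d
  3  $ R x T      a z x $    expand T ::= a z R
  4  $ R x R z a  a z x $    match a
  5  $ R x R z    z x $      match z
  6  $ R x R      x $        expand R ::= ε
  7  $ R x        x $        match x
Stack after step 7: $ R (top = R).

R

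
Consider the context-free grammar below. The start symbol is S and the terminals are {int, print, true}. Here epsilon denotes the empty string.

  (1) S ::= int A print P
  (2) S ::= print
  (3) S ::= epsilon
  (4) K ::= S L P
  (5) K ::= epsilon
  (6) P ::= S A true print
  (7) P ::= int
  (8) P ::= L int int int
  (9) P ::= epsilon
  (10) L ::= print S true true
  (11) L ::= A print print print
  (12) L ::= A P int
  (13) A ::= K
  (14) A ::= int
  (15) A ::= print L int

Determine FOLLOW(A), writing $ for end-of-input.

{int, print, true}

FIRST(S) = {epsilon, int, print}
FIRST(K) = {epsilon, int, print, true}  (via S L P)
FIRST(A) = {epsilon, int, print, true}  (via K)
FIRST(P) = {epsilon, int, print, true}  (via S A true print, L int int int)
FIRST(L) = {int, print, true}  (via A print print print, A P int)
FOLLOW(S) includes $ since S is the start symbol.
FOLLOW(S): in K::=S L P, S is followed by L P with FIRST {int, print, true}; in P::=S A true print, S is followed by A true print with FIRST {int, print, true}; in L::=print S true true, S is followed by true true with FIRST {true}. Thus FOLLOW(S) = {$, int, print, true}.
FOLLOW(A): in S::=int A print P, A is followed by print P with FIRST {print}; in P::=S A true print, A is followed by true print with FIRST {true}; in L::=A print print print, A is followed by print print print with FIRST {print}; in L::=A P int, A is followed by P int with FIRST {int, print, true}. Thus FOLLOW(A) = {int, print, true}.
FOLLOW(K): in A::=K, the suffix after K is empty, so FOLLOW(K) ⊇ FOLLOW(A) = {int, print, true}. Thus FOLLOW(K) = {int, print, true}.
FOLLOW(P): in S::=int A print P, the suffix after P is empty, so FOLLOW(P) ⊇ FOLLOW(S) = {$, int, print, true}; in K::=S L P, the suffix after P is empty, so FOLLOW(P) ⊇ FOLLOW(K) = {int, print, true}; in L::=A P int, P is followed by int with FIRST {int}. Thus FOLLOW(P) = {$, int, print, true}.
FOLLOW(L): in K::=S L P, L is followed by P with FIRST {epsilon, int, print, true}; in K::=S L P, the suffix after L is nullable, so FOLLOW(L) ⊇ FOLLOW(K) = {int, print, true}; in P::=L int int int, L is followed by int int int with FIRST {int}; in A::=print L int, L is followed by int with FIRST {int}. Thus FOLLOW(L) = {int, print, true}.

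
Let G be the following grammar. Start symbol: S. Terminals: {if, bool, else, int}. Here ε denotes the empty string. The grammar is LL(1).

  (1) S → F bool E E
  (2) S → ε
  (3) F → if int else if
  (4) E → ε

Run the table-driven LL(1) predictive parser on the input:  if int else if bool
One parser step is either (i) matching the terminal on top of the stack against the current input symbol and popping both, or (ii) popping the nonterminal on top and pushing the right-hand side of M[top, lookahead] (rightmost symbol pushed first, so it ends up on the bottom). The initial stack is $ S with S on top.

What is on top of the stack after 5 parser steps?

step 1: stack=$ S  input=if int else if bool $  — expand S → F bool E E
step 2: stack=$ E E bool F  input=if int else if bool $  — expand F → if int else if
step 3: stack=$ E E bool if else int if  input=if int else if bool $  — match if
step 4: stack=$ E E bool if else int  input=int else if bool $  — match int
step 5: stack=$ E E bool if else  input=else if bool $  — match else
Stack after step 5: $ E E bool if (top = if).

if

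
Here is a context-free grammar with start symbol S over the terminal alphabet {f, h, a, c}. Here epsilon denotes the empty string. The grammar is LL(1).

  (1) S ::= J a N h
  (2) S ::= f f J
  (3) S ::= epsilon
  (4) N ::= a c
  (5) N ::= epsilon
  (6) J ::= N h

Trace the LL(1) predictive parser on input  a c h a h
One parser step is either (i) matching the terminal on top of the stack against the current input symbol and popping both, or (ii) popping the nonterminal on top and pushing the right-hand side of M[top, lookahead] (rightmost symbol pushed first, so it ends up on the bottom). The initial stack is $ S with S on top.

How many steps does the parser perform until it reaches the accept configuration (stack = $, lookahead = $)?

9

     Stack          Input        Action
  1  $ S            a c h a h $  expand S ::= J a N h
  2  $ h N a J      a c h a h $  expand J ::= N h
  3  $ h N a h N    a c h a h $  expand N ::= a c
  4  $ h N a h c a  a c h a h $  match a
  5  $ h N a h c    c h a h $    match c
  6  $ h N a h      h a h $      match h
  7  $ h N a        a h $        match a
  8  $ h N          h $          expand N ::= epsilon
  9  $ h            h $          match h
Accept reached after 9 steps.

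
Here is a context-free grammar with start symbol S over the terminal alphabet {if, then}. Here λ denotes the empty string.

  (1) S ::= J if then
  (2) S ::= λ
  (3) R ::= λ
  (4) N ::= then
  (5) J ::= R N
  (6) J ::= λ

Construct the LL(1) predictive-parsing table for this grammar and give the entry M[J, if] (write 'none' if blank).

J ::= λ

FIRST(R) = {λ}
FIRST(N) = {then}
FIRST(J) = {λ, then}  (via R N)
FIRST(S) = {λ, if, then}  (via J if then)
FOLLOW(S) includes $ since S is the start symbol.
FOLLOW(J): in S::=J if then, J is followed by if then with FIRST {if}. Thus FOLLOW(J) = {if}.
For J ::= R N: FIRST(R N) = {then}, so it goes in M[J, t] for t ∈ {then}.
For J ::= λ: FIRST(λ) = {λ}, so it goes in M[J, t] for t ∈ {}; since λ ∈ FIRST, also for every t ∈ FOLLOW(J) = {if}.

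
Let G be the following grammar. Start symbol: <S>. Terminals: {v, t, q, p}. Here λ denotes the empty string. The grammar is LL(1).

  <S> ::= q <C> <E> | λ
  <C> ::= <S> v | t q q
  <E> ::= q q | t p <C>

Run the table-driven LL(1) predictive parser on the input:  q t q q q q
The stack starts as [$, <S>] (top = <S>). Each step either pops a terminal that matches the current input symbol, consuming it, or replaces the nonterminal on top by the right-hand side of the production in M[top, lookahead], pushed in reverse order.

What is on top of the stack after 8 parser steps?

q

     Stack        Input          Action
  1  $ <S>        q t q q q q $  expand <S> ::= q <C> <E>
  2  $ <E> <C> q  q t q q q q $  match q
  3  $ <E> <C>    t q q q q $    expand <C> ::= t q q
  4  $ <E> q q t  t q q q q $    match t
  5  $ <E> q q    q q q q $      match q
  6  $ <E> q      q q q $        match q
  7  $ <E>        q q $          expand <E> ::= q q
  8  $ q q        q q $          match q
Stack after step 8: $ q (top = q).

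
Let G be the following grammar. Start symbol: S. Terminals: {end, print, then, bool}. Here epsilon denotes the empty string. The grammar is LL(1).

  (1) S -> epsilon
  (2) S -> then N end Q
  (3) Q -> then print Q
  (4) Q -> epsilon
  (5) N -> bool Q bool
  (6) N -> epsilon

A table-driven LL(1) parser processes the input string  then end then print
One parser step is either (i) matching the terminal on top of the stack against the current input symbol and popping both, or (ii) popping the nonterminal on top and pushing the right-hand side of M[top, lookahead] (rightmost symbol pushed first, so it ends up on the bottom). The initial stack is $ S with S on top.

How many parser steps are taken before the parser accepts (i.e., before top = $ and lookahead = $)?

8

step 1: stack=$ S  input=then end then print $  — expand S -> then N end Q
step 2: stack=$ Q end N then  input=then end then print $  — match then
step 3: stack=$ Q end N  input=end then print $  — expand N -> epsilon
step 4: stack=$ Q end  input=end then print $  — match end
step 5: stack=$ Q  input=then print $  — expand Q -> then print Q
step 6: stack=$ Q print then  input=then print $  — match then
step 7: stack=$ Q print  input=print $  — match print
step 8: stack=$ Q  input=$  — expand Q -> epsilon
Accept reached after 8 steps.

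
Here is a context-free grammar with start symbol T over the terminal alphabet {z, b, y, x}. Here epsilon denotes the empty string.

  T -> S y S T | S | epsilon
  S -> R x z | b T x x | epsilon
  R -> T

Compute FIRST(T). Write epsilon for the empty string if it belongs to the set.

FIRST(T) = {epsilon, b, x, y}  (via S y S T, S)
FIRST(R) = {epsilon, b, x, y}  (via T)
FIRST(S) = {epsilon, b, x, y}  (via R x z)

{epsilon, b, x, y}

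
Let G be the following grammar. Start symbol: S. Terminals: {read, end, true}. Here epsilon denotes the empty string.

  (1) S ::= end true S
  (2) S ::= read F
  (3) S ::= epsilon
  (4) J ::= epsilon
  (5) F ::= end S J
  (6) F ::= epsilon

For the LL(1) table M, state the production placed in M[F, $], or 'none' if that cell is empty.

FIRST(S): from S::=end true S we get {end}; from S::=read F we get {read}; from S::=epsilon we get {epsilon}. So FIRST(S) = {epsilon, end, read}.
FIRST(J): from J::=epsilon we get {epsilon}. So FIRST(J) = {epsilon}.
FIRST(F): from F::=end S J we get {end}; from F::=epsilon we get {epsilon}. So FIRST(F) = {epsilon, end}.
FOLLOW(S) includes $ since S is the start symbol.
FOLLOW(S): in S::=end true S, the suffix after S is empty (adds nothing new); in F::=end S J, S is followed by J with FIRST {epsilon}; in F::=end S J, the suffix after S is nullable, so FOLLOW(S) ⊇ FOLLOW(F) = {$}. Thus FOLLOW(S) = {$}.
FOLLOW(F): in S::=read F, the suffix after F is empty, so FOLLOW(F) ⊇ FOLLOW(S) = {$}. Thus FOLLOW(F) = {$}.
For F ::= end S J: FIRST(end S J) = {end}, so it goes in M[F, t] for t ∈ {end}.
For F ::= epsilon: FIRST(epsilon) = {epsilon}, so it goes in M[F, t] for t ∈ {}; since epsilon ∈ FIRST, also for every t ∈ FOLLOW(F) = {$}.

F ::= epsilon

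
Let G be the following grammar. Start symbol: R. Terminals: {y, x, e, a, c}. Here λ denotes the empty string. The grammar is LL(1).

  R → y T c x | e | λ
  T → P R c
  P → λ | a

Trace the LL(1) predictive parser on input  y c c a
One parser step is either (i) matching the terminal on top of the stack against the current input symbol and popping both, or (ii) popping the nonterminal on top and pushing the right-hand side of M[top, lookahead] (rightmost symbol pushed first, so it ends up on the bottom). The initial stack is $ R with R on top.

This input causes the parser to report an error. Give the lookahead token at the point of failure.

a

step 1: stack=$ R  input=y c c a $  — expand R → y T c x
step 2: stack=$ x c T y  input=y c c a $  — match y
step 3: stack=$ x c T  input=c c a $  — expand T → P R c
step 4: stack=$ x c c R P  input=c c a $  — expand P → λ
step 5: stack=$ x c c R  input=c c a $  — expand R → λ
step 6: stack=$ x c c  input=c c a $  — match c
step 7: stack=$ x c  input=c a $  — match c
step 8: stack=$ x  input=a $  — error: top is terminal x but lookahead is a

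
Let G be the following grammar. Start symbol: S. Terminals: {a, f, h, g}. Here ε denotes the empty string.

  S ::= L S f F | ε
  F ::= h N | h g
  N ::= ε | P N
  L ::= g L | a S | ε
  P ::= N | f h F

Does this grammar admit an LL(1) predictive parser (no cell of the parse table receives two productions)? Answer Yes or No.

FIRST(S) = {ε, a, f, g}
FIRST(F) = {h}
FIRST(N) = {ε, f}
FIRST(L) = {ε, a, g}
FIRST(P) = {ε, f}
FOLLOW(S) = {$, a, f, g}
FOLLOW(F) = {$, a, f, g}
FOLLOW(N) = {$, a, f, g}
FOLLOW(L) = {a, f, g}
FOLLOW(P) = {$, a, f, g}
Cell M[F, h] receives both F ::= h N and F ::= h g — the grammar is not LL(1).

No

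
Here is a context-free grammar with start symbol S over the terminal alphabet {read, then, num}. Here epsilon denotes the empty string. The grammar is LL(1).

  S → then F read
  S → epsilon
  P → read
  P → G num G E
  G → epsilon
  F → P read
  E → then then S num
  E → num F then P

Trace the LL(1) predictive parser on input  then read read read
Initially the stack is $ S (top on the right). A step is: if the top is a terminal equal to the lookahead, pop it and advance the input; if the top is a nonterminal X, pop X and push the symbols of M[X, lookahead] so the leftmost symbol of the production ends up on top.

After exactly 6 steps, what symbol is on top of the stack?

read

     Stack             Input                  Action
  1  $ S               then read read read $  expand S → then F read
  2  $ read F then     then read read read $  match then
  3  $ read F          read read read $       expand F → P read
  4  $ read read P     read read read $       expand P → read
  5  $ read read read  read read read $       match read
  6  $ read read       read read $            match read
Stack after step 6: $ read (top = read).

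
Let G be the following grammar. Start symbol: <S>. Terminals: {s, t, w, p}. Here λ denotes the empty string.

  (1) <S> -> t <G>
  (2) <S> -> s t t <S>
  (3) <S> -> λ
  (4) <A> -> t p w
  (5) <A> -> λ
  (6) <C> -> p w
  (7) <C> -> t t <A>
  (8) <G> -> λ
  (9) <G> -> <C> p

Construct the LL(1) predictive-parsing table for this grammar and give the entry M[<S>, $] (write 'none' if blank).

<S> -> λ

FIRST(<S>): from <S>->t <G> we get {t}; from <S>->s t t <S> we get {s}; from <S>->λ we get {λ}. So FIRST(<S>) = {λ, s, t}.
FIRST(<A>): from <A>->t p w we get {t}; from <A>->λ we get {λ}. So FIRST(<A>) = {λ, t}.
FIRST(<C>): from <C>->p w we get {p}; from <C>->t t <A> we get {t}. So FIRST(<C>) = {p, t}.
FIRST(<G>): from <G>->λ we get {λ}; from <G>-><C> p we get {p, t}. So FIRST(<G>) = {λ, p, t}.
FOLLOW(<S>) includes $ since <S> is the start symbol.
FOLLOW(<S>): in <S>->s t t <S>, the suffix after <S> is empty (adds nothing new). Thus FOLLOW(<S>) = {$}.
For <S> -> t <G>: FIRST(t <G>) = {t}, so it goes in M[<S>, t] for t ∈ {t}.
For <S> -> s t t <S>: FIRST(s t t <S>) = {s}, so it goes in M[<S>, t] for t ∈ {s}.
For <S> -> λ: FIRST(λ) = {λ}, so it goes in M[<S>, t] for t ∈ {}; since λ ∈ FIRST, also for every t ∈ FOLLOW(<S>) = {$}.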